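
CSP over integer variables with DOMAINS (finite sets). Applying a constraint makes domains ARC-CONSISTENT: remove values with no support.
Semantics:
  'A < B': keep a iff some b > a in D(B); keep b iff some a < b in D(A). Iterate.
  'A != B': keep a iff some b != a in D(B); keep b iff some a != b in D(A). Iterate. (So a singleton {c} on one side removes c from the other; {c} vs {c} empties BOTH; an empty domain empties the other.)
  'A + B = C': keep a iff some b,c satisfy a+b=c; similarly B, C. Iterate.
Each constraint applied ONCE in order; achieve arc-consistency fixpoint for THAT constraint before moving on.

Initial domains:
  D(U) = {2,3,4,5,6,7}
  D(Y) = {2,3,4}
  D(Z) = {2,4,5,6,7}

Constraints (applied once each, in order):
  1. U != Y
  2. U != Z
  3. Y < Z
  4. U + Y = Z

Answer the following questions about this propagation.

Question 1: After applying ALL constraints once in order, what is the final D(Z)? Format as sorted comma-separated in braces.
Answer: {4,5,6,7}

Derivation:
Constraint 1 (U != Y) on D(U)={2,3,4,5,6,7} D(Y)={2,3,4}: no change
Constraint 2 (U != Z) on D(U)={2,3,4,5,6,7} D(Z)={2,4,5,6,7}: no change
Constraint 3 (Y < Z) on D(Y)={2,3,4} D(Z)={2,4,5,6,7}: Z {2,4,5,6,7}->{4,5,6,7}
Constraint 4 (U + Y = Z) on D(U)={2,3,4,5,6,7} D(Y)={2,3,4} D(Z)={4,5,6,7}: U {2,3,4,5,6,7}->{2,3,4,5}
So after all 4 constraints: D(Z) = {4,5,6,7}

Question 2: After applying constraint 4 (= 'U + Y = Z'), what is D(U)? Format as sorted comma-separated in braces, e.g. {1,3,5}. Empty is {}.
Constraint 1 (U != Y) on D(U)={2,3,4,5,6,7} D(Y)={2,3,4}: no change
Constraint 2 (U != Z) on D(U)={2,3,4,5,6,7} D(Z)={2,4,5,6,7}: no change
Constraint 3 (Y < Z) on D(Y)={2,3,4} D(Z)={2,4,5,6,7}: Z {2,4,5,6,7}->{4,5,6,7}
Constraint 4 (U + Y = Z) on D(U)={2,3,4,5,6,7} D(Y)={2,3,4} D(Z)={4,5,6,7}: U {2,3,4,5,6,7}->{2,3,4,5}
So after constraint 4: D(U) = {2,3,4,5}

Answer: {2,3,4,5}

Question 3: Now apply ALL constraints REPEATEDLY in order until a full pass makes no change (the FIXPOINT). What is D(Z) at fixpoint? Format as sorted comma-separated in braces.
pass 0 (initial): D(Z)={2,4,5,6,7}
pass 1: U {2,3,4,5,6,7}->{2,3,4,5}; Z {2,4,5,6,7}->{4,5,6,7}
pass 2: no change
Fixpoint after 2 passes: D(Z) = {4,5,6,7}

Answer: {4,5,6,7}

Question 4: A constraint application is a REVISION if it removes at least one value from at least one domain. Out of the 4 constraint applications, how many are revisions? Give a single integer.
Answer: 2

Derivation:
Constraint 1 (U != Y) on D(U)={2,3,4,5,6,7} D(Y)={2,3,4}: no change => not a revision
Constraint 2 (U != Z) on D(U)={2,3,4,5,6,7} D(Z)={2,4,5,6,7}: no change => not a revision
Constraint 3 (Y < Z) on D(Y)={2,3,4} D(Z)={2,4,5,6,7}: Z {2,4,5,6,7}->{4,5,6,7} => REVISION
Constraint 4 (U + Y = Z) on D(U)={2,3,4,5,6,7} D(Y)={2,3,4} D(Z)={4,5,6,7}: U {2,3,4,5,6,7}->{2,3,4,5} => REVISION
Total revisions = 2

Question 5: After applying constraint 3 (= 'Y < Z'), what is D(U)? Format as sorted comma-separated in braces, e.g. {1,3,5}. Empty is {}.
Constraint 1 (U != Y) on D(U)={2,3,4,5,6,7} D(Y)={2,3,4}: no change
Constraint 2 (U != Z) on D(U)={2,3,4,5,6,7} D(Z)={2,4,5,6,7}: no change
Constraint 3 (Y < Z) on D(Y)={2,3,4} D(Z)={2,4,5,6,7}: Z {2,4,5,6,7}->{4,5,6,7}
So after constraint 3: D(U) = {2,3,4,5,6,7}

Answer: {2,3,4,5,6,7}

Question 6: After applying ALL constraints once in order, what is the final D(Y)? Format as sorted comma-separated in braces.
Constraint 1 (U != Y) on D(U)={2,3,4,5,6,7} D(Y)={2,3,4}: no change
Constraint 2 (U != Z) on D(U)={2,3,4,5,6,7} D(Z)={2,4,5,6,7}: no change
Constraint 3 (Y < Z) on D(Y)={2,3,4} D(Z)={2,4,5,6,7}: Z {2,4,5,6,7}->{4,5,6,7}
Constraint 4 (U + Y = Z) on D(U)={2,3,4,5,6,7} D(Y)={2,3,4} D(Z)={4,5,6,7}: U {2,3,4,5,6,7}->{2,3,4,5}
So after all 4 constraints: D(Y) = {2,3,4}

Answer: {2,3,4}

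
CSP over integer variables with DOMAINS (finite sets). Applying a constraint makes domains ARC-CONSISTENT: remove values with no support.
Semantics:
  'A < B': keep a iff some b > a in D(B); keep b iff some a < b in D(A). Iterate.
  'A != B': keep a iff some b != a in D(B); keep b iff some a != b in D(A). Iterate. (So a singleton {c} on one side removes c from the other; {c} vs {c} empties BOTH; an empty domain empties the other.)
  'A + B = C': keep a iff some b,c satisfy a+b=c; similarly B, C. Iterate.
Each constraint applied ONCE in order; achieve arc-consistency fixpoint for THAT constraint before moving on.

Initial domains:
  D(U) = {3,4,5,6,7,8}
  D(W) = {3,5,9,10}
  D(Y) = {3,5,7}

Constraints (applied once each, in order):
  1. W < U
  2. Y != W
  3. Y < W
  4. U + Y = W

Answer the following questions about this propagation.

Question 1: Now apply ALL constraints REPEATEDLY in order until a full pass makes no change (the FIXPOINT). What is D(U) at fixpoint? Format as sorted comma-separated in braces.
Answer: {}

Derivation:
pass 0 (initial): D(U)={3,4,5,6,7,8}
pass 1: U {3,4,5,6,7,8}->{}; W {3,5,9,10}->{}; Y {3,5,7}->{}
pass 2: no change
Fixpoint after 2 passes: D(U) = {}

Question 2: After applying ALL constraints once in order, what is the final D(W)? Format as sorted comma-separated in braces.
Answer: {}

Derivation:
Constraint 1 (W < U) on D(W)={3,5,9,10} D(U)={3,4,5,6,7,8}: W {3,5,9,10}->{3,5}; U {3,4,5,6,7,8}->{4,5,6,7,8}
Constraint 2 (Y != W) on D(Y)={3,5,7} D(W)={3,5}: no change
Constraint 3 (Y < W) on D(Y)={3,5,7} D(W)={3,5}: Y {3,5,7}->{3}; W {3,5}->{5}
Constraint 4 (U + Y = W) on D(U)={4,5,6,7,8} D(Y)={3} D(W)={5}: U {4,5,6,7,8}->{}; Y {3}->{}; W {5}->{}
So after all 4 constraints: D(W) = {}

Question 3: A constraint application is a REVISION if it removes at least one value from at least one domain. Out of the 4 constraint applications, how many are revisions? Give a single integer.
Constraint 1 (W < U) on D(W)={3,5,9,10} D(U)={3,4,5,6,7,8}: W {3,5,9,10}->{3,5}; U {3,4,5,6,7,8}->{4,5,6,7,8} => REVISION
Constraint 2 (Y != W) on D(Y)={3,5,7} D(W)={3,5}: no change => not a revision
Constraint 3 (Y < W) on D(Y)={3,5,7} D(W)={3,5}: Y {3,5,7}->{3}; W {3,5}->{5} => REVISION
Constraint 4 (U + Y = W) on D(U)={4,5,6,7,8} D(Y)={3} D(W)={5}: U {4,5,6,7,8}->{}; Y {3}->{}; W {5}->{} => REVISION
Total revisions = 3

Answer: 3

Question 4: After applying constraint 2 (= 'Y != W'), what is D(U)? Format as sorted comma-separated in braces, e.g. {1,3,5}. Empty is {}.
Answer: {4,5,6,7,8}

Derivation:
Constraint 1 (W < U) on D(W)={3,5,9,10} D(U)={3,4,5,6,7,8}: W {3,5,9,10}->{3,5}; U {3,4,5,6,7,8}->{4,5,6,7,8}
Constraint 2 (Y != W) on D(Y)={3,5,7} D(W)={3,5}: no change
So after constraint 2: D(U) = {4,5,6,7,8}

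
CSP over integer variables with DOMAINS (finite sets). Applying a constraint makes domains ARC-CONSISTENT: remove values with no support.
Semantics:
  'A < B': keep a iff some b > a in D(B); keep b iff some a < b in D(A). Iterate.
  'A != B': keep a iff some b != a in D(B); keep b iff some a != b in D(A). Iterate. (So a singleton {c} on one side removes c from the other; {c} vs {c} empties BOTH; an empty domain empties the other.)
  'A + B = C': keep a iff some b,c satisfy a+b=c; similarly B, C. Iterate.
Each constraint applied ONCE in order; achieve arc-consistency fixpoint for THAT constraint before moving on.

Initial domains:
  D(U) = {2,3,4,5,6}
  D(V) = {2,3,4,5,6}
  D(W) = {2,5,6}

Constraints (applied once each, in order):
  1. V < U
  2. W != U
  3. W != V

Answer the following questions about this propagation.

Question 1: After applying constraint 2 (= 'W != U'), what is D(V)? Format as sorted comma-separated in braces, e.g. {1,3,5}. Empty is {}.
Answer: {2,3,4,5}

Derivation:
Constraint 1 (V < U) on D(V)={2,3,4,5,6} D(U)={2,3,4,5,6}: V {2,3,4,5,6}->{2,3,4,5}; U {2,3,4,5,6}->{3,4,5,6}
Constraint 2 (W != U) on D(W)={2,5,6} D(U)={3,4,5,6}: no change
So after constraint 2: D(V) = {2,3,4,5}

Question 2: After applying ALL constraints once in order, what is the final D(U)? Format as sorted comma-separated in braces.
Answer: {3,4,5,6}

Derivation:
Constraint 1 (V < U) on D(V)={2,3,4,5,6} D(U)={2,3,4,5,6}: V {2,3,4,5,6}->{2,3,4,5}; U {2,3,4,5,6}->{3,4,5,6}
Constraint 2 (W != U) on D(W)={2,5,6} D(U)={3,4,5,6}: no change
Constraint 3 (W != V) on D(W)={2,5,6} D(V)={2,3,4,5}: no change
So after all 3 constraints: D(U) = {3,4,5,6}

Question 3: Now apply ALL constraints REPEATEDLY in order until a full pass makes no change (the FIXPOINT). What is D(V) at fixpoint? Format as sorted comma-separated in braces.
Answer: {2,3,4,5}

Derivation:
pass 0 (initial): D(V)={2,3,4,5,6}
pass 1: U {2,3,4,5,6}->{3,4,5,6}; V {2,3,4,5,6}->{2,3,4,5}
pass 2: no change
Fixpoint after 2 passes: D(V) = {2,3,4,5}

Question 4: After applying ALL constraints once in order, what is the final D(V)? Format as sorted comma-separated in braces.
Constraint 1 (V < U) on D(V)={2,3,4,5,6} D(U)={2,3,4,5,6}: V {2,3,4,5,6}->{2,3,4,5}; U {2,3,4,5,6}->{3,4,5,6}
Constraint 2 (W != U) on D(W)={2,5,6} D(U)={3,4,5,6}: no change
Constraint 3 (W != V) on D(W)={2,5,6} D(V)={2,3,4,5}: no change
So after all 3 constraints: D(V) = {2,3,4,5}

Answer: {2,3,4,5}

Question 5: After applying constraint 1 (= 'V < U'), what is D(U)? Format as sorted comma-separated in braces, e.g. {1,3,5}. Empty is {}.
Constraint 1 (V < U) on D(V)={2,3,4,5,6} D(U)={2,3,4,5,6}: V {2,3,4,5,6}->{2,3,4,5}; U {2,3,4,5,6}->{3,4,5,6}
So after constraint 1: D(U) = {3,4,5,6}

Answer: {3,4,5,6}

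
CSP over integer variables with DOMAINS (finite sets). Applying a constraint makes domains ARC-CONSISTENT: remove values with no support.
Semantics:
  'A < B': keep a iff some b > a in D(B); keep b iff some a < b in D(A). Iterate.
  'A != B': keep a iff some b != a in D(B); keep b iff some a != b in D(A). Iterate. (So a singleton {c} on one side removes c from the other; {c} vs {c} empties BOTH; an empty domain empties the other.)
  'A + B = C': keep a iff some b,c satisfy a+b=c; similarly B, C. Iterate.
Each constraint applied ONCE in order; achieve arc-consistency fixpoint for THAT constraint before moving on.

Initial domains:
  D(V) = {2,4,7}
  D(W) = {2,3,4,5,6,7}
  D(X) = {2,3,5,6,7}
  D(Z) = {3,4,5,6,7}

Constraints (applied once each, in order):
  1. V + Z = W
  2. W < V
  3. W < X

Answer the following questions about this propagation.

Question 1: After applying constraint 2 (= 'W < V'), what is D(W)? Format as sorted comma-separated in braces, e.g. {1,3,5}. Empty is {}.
Answer: {}

Derivation:
Constraint 1 (V + Z = W) on D(V)={2,4,7} D(Z)={3,4,5,6,7} D(W)={2,3,4,5,6,7}: V {2,4,7}->{2,4}; Z {3,4,5,6,7}->{3,4,5}; W {2,3,4,5,6,7}->{5,6,7}
Constraint 2 (W < V) on D(W)={5,6,7} D(V)={2,4}: W {5,6,7}->{}; V {2,4}->{}
So after constraint 2: D(W) = {}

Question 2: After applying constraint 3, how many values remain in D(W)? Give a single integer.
Answer: 0

Derivation:
Constraint 1 (V + Z = W) on D(V)={2,4,7} D(Z)={3,4,5,6,7} D(W)={2,3,4,5,6,7}: V {2,4,7}->{2,4}; Z {3,4,5,6,7}->{3,4,5}; W {2,3,4,5,6,7}->{5,6,7}
Constraint 2 (W < V) on D(W)={5,6,7} D(V)={2,4}: W {5,6,7}->{}; V {2,4}->{}
Constraint 3 (W < X) on D(W)={} D(X)={2,3,5,6,7}: X {2,3,5,6,7}->{}
So after constraint 3: D(W)={}, size = 0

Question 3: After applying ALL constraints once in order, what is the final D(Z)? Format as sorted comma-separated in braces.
Constraint 1 (V + Z = W) on D(V)={2,4,7} D(Z)={3,4,5,6,7} D(W)={2,3,4,5,6,7}: V {2,4,7}->{2,4}; Z {3,4,5,6,7}->{3,4,5}; W {2,3,4,5,6,7}->{5,6,7}
Constraint 2 (W < V) on D(W)={5,6,7} D(V)={2,4}: W {5,6,7}->{}; V {2,4}->{}
Constraint 3 (W < X) on D(W)={} D(X)={2,3,5,6,7}: X {2,3,5,6,7}->{}
So after all 3 constraints: D(Z) = {3,4,5}

Answer: {3,4,5}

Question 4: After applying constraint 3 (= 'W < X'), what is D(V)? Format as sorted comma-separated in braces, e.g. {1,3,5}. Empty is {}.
Constraint 1 (V + Z = W) on D(V)={2,4,7} D(Z)={3,4,5,6,7} D(W)={2,3,4,5,6,7}: V {2,4,7}->{2,4}; Z {3,4,5,6,7}->{3,4,5}; W {2,3,4,5,6,7}->{5,6,7}
Constraint 2 (W < V) on D(W)={5,6,7} D(V)={2,4}: W {5,6,7}->{}; V {2,4}->{}
Constraint 3 (W < X) on D(W)={} D(X)={2,3,5,6,7}: X {2,3,5,6,7}->{}
So after constraint 3: D(V) = {}

Answer: {}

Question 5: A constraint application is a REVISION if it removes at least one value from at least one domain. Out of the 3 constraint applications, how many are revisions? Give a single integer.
Answer: 3

Derivation:
Constraint 1 (V + Z = W) on D(V)={2,4,7} D(Z)={3,4,5,6,7} D(W)={2,3,4,5,6,7}: V {2,4,7}->{2,4}; Z {3,4,5,6,7}->{3,4,5}; W {2,3,4,5,6,7}->{5,6,7} => REVISION
Constraint 2 (W < V) on D(W)={5,6,7} D(V)={2,4}: W {5,6,7}->{}; V {2,4}->{} => REVISION
Constraint 3 (W < X) on D(W)={} D(X)={2,3,5,6,7}: X {2,3,5,6,7}->{} => REVISION
Total revisions = 3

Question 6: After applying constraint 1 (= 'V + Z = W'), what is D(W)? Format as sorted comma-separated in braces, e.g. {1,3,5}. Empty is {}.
Constraint 1 (V + Z = W) on D(V)={2,4,7} D(Z)={3,4,5,6,7} D(W)={2,3,4,5,6,7}: V {2,4,7}->{2,4}; Z {3,4,5,6,7}->{3,4,5}; W {2,3,4,5,6,7}->{5,6,7}
So after constraint 1: D(W) = {5,6,7}

Answer: {5,6,7}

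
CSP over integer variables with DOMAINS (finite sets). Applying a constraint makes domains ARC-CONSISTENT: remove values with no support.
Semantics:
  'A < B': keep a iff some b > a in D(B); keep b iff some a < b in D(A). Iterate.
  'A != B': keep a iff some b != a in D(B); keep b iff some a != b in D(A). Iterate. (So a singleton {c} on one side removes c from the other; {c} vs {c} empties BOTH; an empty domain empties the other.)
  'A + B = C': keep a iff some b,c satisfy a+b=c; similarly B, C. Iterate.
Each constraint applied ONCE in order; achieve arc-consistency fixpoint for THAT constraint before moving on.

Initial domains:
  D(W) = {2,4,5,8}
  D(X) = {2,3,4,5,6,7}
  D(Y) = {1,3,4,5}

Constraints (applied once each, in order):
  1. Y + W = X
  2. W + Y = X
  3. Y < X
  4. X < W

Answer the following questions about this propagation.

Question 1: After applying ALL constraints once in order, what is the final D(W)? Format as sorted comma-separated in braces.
Answer: {4,5}

Derivation:
Constraint 1 (Y + W = X) on D(Y)={1,3,4,5} D(W)={2,4,5,8} D(X)={2,3,4,5,6,7}: W {2,4,5,8}->{2,4,5}; X {2,3,4,5,6,7}->{3,5,6,7}
Constraint 2 (W + Y = X) on D(W)={2,4,5} D(Y)={1,3,4,5} D(X)={3,5,6,7}: no change
Constraint 3 (Y < X) on D(Y)={1,3,4,5} D(X)={3,5,6,7}: no change
Constraint 4 (X < W) on D(X)={3,5,6,7} D(W)={2,4,5}: X {3,5,6,7}->{3}; W {2,4,5}->{4,5}
So after all 4 constraints: D(W) = {4,5}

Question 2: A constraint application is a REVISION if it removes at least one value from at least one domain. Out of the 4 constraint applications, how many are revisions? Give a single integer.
Constraint 1 (Y + W = X) on D(Y)={1,3,4,5} D(W)={2,4,5,8} D(X)={2,3,4,5,6,7}: W {2,4,5,8}->{2,4,5}; X {2,3,4,5,6,7}->{3,5,6,7} => REVISION
Constraint 2 (W + Y = X) on D(W)={2,4,5} D(Y)={1,3,4,5} D(X)={3,5,6,7}: no change => not a revision
Constraint 3 (Y < X) on D(Y)={1,3,4,5} D(X)={3,5,6,7}: no change => not a revision
Constraint 4 (X < W) on D(X)={3,5,6,7} D(W)={2,4,5}: X {3,5,6,7}->{3}; W {2,4,5}->{4,5} => REVISION
Total revisions = 2

Answer: 2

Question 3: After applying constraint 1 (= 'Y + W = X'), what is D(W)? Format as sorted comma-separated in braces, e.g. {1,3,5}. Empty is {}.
Constraint 1 (Y + W = X) on D(Y)={1,3,4,5} D(W)={2,4,5,8} D(X)={2,3,4,5,6,7}: W {2,4,5,8}->{2,4,5}; X {2,3,4,5,6,7}->{3,5,6,7}
So after constraint 1: D(W) = {2,4,5}

Answer: {2,4,5}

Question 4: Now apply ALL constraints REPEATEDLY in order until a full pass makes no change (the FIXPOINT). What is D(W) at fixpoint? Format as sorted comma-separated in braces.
Answer: {}

Derivation:
pass 0 (initial): D(W)={2,4,5,8}
pass 1: W {2,4,5,8}->{4,5}; X {2,3,4,5,6,7}->{3}
pass 2: W {4,5}->{}; X {3}->{}; Y {1,3,4,5}->{}
pass 3: no change
Fixpoint after 3 passes: D(W) = {}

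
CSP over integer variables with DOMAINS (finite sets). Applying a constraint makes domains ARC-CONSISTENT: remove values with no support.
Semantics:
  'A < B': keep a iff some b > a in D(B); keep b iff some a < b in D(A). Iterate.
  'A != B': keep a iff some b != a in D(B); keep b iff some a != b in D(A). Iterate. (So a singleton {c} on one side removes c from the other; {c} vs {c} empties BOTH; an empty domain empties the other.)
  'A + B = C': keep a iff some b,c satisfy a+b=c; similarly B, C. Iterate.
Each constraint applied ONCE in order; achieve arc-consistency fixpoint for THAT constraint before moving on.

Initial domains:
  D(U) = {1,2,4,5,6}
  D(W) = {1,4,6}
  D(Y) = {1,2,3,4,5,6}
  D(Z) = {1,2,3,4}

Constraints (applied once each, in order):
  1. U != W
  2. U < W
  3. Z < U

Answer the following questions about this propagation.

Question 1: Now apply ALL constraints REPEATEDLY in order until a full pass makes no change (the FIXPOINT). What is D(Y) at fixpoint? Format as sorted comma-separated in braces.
Answer: {1,2,3,4,5,6}

Derivation:
pass 0 (initial): D(Y)={1,2,3,4,5,6}
pass 1: U {1,2,4,5,6}->{2,4,5}; W {1,4,6}->{4,6}
pass 2: no change
Fixpoint after 2 passes: D(Y) = {1,2,3,4,5,6}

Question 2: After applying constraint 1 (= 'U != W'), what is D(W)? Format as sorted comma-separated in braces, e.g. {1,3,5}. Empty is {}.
Answer: {1,4,6}

Derivation:
Constraint 1 (U != W) on D(U)={1,2,4,5,6} D(W)={1,4,6}: no change
So after constraint 1: D(W) = {1,4,6}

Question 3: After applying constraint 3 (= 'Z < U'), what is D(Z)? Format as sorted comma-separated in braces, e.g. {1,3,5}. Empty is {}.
Answer: {1,2,3,4}

Derivation:
Constraint 1 (U != W) on D(U)={1,2,4,5,6} D(W)={1,4,6}: no change
Constraint 2 (U < W) on D(U)={1,2,4,5,6} D(W)={1,4,6}: U {1,2,4,5,6}->{1,2,4,5}; W {1,4,6}->{4,6}
Constraint 3 (Z < U) on D(Z)={1,2,3,4} D(U)={1,2,4,5}: U {1,2,4,5}->{2,4,5}
So after constraint 3: D(Z) = {1,2,3,4}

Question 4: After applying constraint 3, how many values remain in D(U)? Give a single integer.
Answer: 3

Derivation:
Constraint 1 (U != W) on D(U)={1,2,4,5,6} D(W)={1,4,6}: no change
Constraint 2 (U < W) on D(U)={1,2,4,5,6} D(W)={1,4,6}: U {1,2,4,5,6}->{1,2,4,5}; W {1,4,6}->{4,6}
Constraint 3 (Z < U) on D(Z)={1,2,3,4} D(U)={1,2,4,5}: U {1,2,4,5}->{2,4,5}
So after constraint 3: D(U)={2,4,5}, size = 3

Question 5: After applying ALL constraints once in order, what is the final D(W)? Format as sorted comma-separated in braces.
Answer: {4,6}

Derivation:
Constraint 1 (U != W) on D(U)={1,2,4,5,6} D(W)={1,4,6}: no change
Constraint 2 (U < W) on D(U)={1,2,4,5,6} D(W)={1,4,6}: U {1,2,4,5,6}->{1,2,4,5}; W {1,4,6}->{4,6}
Constraint 3 (Z < U) on D(Z)={1,2,3,4} D(U)={1,2,4,5}: U {1,2,4,5}->{2,4,5}
So after all 3 constraints: D(W) = {4,6}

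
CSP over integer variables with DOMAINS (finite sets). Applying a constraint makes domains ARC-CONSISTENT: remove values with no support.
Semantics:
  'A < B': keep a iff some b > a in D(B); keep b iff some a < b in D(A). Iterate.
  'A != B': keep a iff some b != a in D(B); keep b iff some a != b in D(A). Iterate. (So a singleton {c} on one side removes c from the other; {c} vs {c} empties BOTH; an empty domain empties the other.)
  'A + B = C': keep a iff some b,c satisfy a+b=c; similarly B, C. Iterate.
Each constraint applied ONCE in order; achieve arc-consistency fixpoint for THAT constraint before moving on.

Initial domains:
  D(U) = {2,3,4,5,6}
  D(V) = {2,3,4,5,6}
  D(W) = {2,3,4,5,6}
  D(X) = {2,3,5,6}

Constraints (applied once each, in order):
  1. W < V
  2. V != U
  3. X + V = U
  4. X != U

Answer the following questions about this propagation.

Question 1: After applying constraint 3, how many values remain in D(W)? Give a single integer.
Answer: 4

Derivation:
Constraint 1 (W < V) on D(W)={2,3,4,5,6} D(V)={2,3,4,5,6}: W {2,3,4,5,6}->{2,3,4,5}; V {2,3,4,5,6}->{3,4,5,6}
Constraint 2 (V != U) on D(V)={3,4,5,6} D(U)={2,3,4,5,6}: no change
Constraint 3 (X + V = U) on D(X)={2,3,5,6} D(V)={3,4,5,6} D(U)={2,3,4,5,6}: X {2,3,5,6}->{2,3}; V {3,4,5,6}->{3,4}; U {2,3,4,5,6}->{5,6}
So after constraint 3: D(W)={2,3,4,5}, size = 4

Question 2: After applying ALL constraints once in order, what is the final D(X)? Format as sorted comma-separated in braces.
Answer: {2,3}

Derivation:
Constraint 1 (W < V) on D(W)={2,3,4,5,6} D(V)={2,3,4,5,6}: W {2,3,4,5,6}->{2,3,4,5}; V {2,3,4,5,6}->{3,4,5,6}
Constraint 2 (V != U) on D(V)={3,4,5,6} D(U)={2,3,4,5,6}: no change
Constraint 3 (X + V = U) on D(X)={2,3,5,6} D(V)={3,4,5,6} D(U)={2,3,4,5,6}: X {2,3,5,6}->{2,3}; V {3,4,5,6}->{3,4}; U {2,3,4,5,6}->{5,6}
Constraint 4 (X != U) on D(X)={2,3} D(U)={5,6}: no change
So after all 4 constraints: D(X) = {2,3}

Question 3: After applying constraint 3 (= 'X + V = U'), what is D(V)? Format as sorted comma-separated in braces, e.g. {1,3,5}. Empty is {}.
Answer: {3,4}

Derivation:
Constraint 1 (W < V) on D(W)={2,3,4,5,6} D(V)={2,3,4,5,6}: W {2,3,4,5,6}->{2,3,4,5}; V {2,3,4,5,6}->{3,4,5,6}
Constraint 2 (V != U) on D(V)={3,4,5,6} D(U)={2,3,4,5,6}: no change
Constraint 3 (X + V = U) on D(X)={2,3,5,6} D(V)={3,4,5,6} D(U)={2,3,4,5,6}: X {2,3,5,6}->{2,3}; V {3,4,5,6}->{3,4}; U {2,3,4,5,6}->{5,6}
So after constraint 3: D(V) = {3,4}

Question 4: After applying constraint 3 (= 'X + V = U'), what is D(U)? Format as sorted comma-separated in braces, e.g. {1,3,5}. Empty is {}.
Constraint 1 (W < V) on D(W)={2,3,4,5,6} D(V)={2,3,4,5,6}: W {2,3,4,5,6}->{2,3,4,5}; V {2,3,4,5,6}->{3,4,5,6}
Constraint 2 (V != U) on D(V)={3,4,5,6} D(U)={2,3,4,5,6}: no change
Constraint 3 (X + V = U) on D(X)={2,3,5,6} D(V)={3,4,5,6} D(U)={2,3,4,5,6}: X {2,3,5,6}->{2,3}; V {3,4,5,6}->{3,4}; U {2,3,4,5,6}->{5,6}
So after constraint 3: D(U) = {5,6}

Answer: {5,6}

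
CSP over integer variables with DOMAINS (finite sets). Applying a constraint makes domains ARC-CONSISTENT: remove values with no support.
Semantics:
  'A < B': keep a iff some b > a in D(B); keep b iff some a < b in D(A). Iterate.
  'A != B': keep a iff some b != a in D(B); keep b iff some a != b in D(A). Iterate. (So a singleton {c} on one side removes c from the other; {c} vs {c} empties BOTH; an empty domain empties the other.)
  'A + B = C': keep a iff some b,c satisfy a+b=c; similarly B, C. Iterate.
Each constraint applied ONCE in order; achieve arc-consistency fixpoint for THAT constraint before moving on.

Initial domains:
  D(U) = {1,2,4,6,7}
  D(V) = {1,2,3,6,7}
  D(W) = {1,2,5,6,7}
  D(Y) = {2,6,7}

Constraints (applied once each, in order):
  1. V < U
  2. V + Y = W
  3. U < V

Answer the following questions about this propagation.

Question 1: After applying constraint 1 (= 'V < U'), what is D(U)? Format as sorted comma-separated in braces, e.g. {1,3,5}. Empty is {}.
Answer: {2,4,6,7}

Derivation:
Constraint 1 (V < U) on D(V)={1,2,3,6,7} D(U)={1,2,4,6,7}: V {1,2,3,6,7}->{1,2,3,6}; U {1,2,4,6,7}->{2,4,6,7}
So after constraint 1: D(U) = {2,4,6,7}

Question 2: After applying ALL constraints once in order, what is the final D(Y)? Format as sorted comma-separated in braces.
Answer: {2,6}

Derivation:
Constraint 1 (V < U) on D(V)={1,2,3,6,7} D(U)={1,2,4,6,7}: V {1,2,3,6,7}->{1,2,3,6}; U {1,2,4,6,7}->{2,4,6,7}
Constraint 2 (V + Y = W) on D(V)={1,2,3,6} D(Y)={2,6,7} D(W)={1,2,5,6,7}: V {1,2,3,6}->{1,3}; Y {2,6,7}->{2,6}; W {1,2,5,6,7}->{5,7}
Constraint 3 (U < V) on D(U)={2,4,6,7} D(V)={1,3}: U {2,4,6,7}->{2}; V {1,3}->{3}
So after all 3 constraints: D(Y) = {2,6}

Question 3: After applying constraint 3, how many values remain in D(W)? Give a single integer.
Answer: 2

Derivation:
Constraint 1 (V < U) on D(V)={1,2,3,6,7} D(U)={1,2,4,6,7}: V {1,2,3,6,7}->{1,2,3,6}; U {1,2,4,6,7}->{2,4,6,7}
Constraint 2 (V + Y = W) on D(V)={1,2,3,6} D(Y)={2,6,7} D(W)={1,2,5,6,7}: V {1,2,3,6}->{1,3}; Y {2,6,7}->{2,6}; W {1,2,5,6,7}->{5,7}
Constraint 3 (U < V) on D(U)={2,4,6,7} D(V)={1,3}: U {2,4,6,7}->{2}; V {1,3}->{3}
So after constraint 3: D(W)={5,7}, size = 2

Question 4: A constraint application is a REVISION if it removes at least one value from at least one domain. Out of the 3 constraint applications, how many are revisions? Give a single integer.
Answer: 3

Derivation:
Constraint 1 (V < U) on D(V)={1,2,3,6,7} D(U)={1,2,4,6,7}: V {1,2,3,6,7}->{1,2,3,6}; U {1,2,4,6,7}->{2,4,6,7} => REVISION
Constraint 2 (V + Y = W) on D(V)={1,2,3,6} D(Y)={2,6,7} D(W)={1,2,5,6,7}: V {1,2,3,6}->{1,3}; Y {2,6,7}->{2,6}; W {1,2,5,6,7}->{5,7} => REVISION
Constraint 3 (U < V) on D(U)={2,4,6,7} D(V)={1,3}: U {2,4,6,7}->{2}; V {1,3}->{3} => REVISION
Total revisions = 3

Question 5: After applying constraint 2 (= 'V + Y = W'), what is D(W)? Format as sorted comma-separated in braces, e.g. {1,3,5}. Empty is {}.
Constraint 1 (V < U) on D(V)={1,2,3,6,7} D(U)={1,2,4,6,7}: V {1,2,3,6,7}->{1,2,3,6}; U {1,2,4,6,7}->{2,4,6,7}
Constraint 2 (V + Y = W) on D(V)={1,2,3,6} D(Y)={2,6,7} D(W)={1,2,5,6,7}: V {1,2,3,6}->{1,3}; Y {2,6,7}->{2,6}; W {1,2,5,6,7}->{5,7}
So after constraint 2: D(W) = {5,7}

Answer: {5,7}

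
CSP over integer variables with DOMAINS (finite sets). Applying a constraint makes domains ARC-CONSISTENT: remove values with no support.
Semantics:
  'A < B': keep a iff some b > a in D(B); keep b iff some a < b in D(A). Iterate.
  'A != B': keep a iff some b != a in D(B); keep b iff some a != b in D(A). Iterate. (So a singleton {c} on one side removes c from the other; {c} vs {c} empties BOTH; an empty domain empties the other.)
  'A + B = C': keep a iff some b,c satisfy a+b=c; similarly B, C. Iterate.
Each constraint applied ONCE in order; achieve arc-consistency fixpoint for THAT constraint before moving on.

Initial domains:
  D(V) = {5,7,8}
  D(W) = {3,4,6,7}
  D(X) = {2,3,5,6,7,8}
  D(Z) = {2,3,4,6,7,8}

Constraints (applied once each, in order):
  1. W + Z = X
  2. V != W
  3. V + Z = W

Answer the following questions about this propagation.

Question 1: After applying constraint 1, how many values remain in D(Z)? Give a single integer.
Constraint 1 (W + Z = X) on D(W)={3,4,6,7} D(Z)={2,3,4,6,7,8} D(X)={2,3,5,6,7,8}: W {3,4,6,7}->{3,4,6}; Z {2,3,4,6,7,8}->{2,3,4}; X {2,3,5,6,7,8}->{5,6,7,8}
So after constraint 1: D(Z)={2,3,4}, size = 3

Answer: 3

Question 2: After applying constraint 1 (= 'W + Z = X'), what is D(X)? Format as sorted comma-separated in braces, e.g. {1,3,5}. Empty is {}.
Answer: {5,6,7,8}

Derivation:
Constraint 1 (W + Z = X) on D(W)={3,4,6,7} D(Z)={2,3,4,6,7,8} D(X)={2,3,5,6,7,8}: W {3,4,6,7}->{3,4,6}; Z {2,3,4,6,7,8}->{2,3,4}; X {2,3,5,6,7,8}->{5,6,7,8}
So after constraint 1: D(X) = {5,6,7,8}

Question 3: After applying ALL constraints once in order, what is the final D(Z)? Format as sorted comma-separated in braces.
Answer: {}

Derivation:
Constraint 1 (W + Z = X) on D(W)={3,4,6,7} D(Z)={2,3,4,6,7,8} D(X)={2,3,5,6,7,8}: W {3,4,6,7}->{3,4,6}; Z {2,3,4,6,7,8}->{2,3,4}; X {2,3,5,6,7,8}->{5,6,7,8}
Constraint 2 (V != W) on D(V)={5,7,8} D(W)={3,4,6}: no change
Constraint 3 (V + Z = W) on D(V)={5,7,8} D(Z)={2,3,4} D(W)={3,4,6}: V {5,7,8}->{}; Z {2,3,4}->{}; W {3,4,6}->{}
So after all 3 constraints: D(Z) = {}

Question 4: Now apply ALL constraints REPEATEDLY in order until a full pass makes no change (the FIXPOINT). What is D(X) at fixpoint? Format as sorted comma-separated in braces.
Answer: {}

Derivation:
pass 0 (initial): D(X)={2,3,5,6,7,8}
pass 1: V {5,7,8}->{}; W {3,4,6,7}->{}; X {2,3,5,6,7,8}->{5,6,7,8}; Z {2,3,4,6,7,8}->{}
pass 2: X {5,6,7,8}->{}
pass 3: no change
Fixpoint after 3 passes: D(X) = {}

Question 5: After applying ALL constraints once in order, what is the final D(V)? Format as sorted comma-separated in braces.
Answer: {}

Derivation:
Constraint 1 (W + Z = X) on D(W)={3,4,6,7} D(Z)={2,3,4,6,7,8} D(X)={2,3,5,6,7,8}: W {3,4,6,7}->{3,4,6}; Z {2,3,4,6,7,8}->{2,3,4}; X {2,3,5,6,7,8}->{5,6,7,8}
Constraint 2 (V != W) on D(V)={5,7,8} D(W)={3,4,6}: no change
Constraint 3 (V + Z = W) on D(V)={5,7,8} D(Z)={2,3,4} D(W)={3,4,6}: V {5,7,8}->{}; Z {2,3,4}->{}; W {3,4,6}->{}
So after all 3 constraints: D(V) = {}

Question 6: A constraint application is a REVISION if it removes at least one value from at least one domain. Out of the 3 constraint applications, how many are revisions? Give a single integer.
Constraint 1 (W + Z = X) on D(W)={3,4,6,7} D(Z)={2,3,4,6,7,8} D(X)={2,3,5,6,7,8}: W {3,4,6,7}->{3,4,6}; Z {2,3,4,6,7,8}->{2,3,4}; X {2,3,5,6,7,8}->{5,6,7,8} => REVISION
Constraint 2 (V != W) on D(V)={5,7,8} D(W)={3,4,6}: no change => not a revision
Constraint 3 (V + Z = W) on D(V)={5,7,8} D(Z)={2,3,4} D(W)={3,4,6}: V {5,7,8}->{}; Z {2,3,4}->{}; W {3,4,6}->{} => REVISION
Total revisions = 2

Answer: 2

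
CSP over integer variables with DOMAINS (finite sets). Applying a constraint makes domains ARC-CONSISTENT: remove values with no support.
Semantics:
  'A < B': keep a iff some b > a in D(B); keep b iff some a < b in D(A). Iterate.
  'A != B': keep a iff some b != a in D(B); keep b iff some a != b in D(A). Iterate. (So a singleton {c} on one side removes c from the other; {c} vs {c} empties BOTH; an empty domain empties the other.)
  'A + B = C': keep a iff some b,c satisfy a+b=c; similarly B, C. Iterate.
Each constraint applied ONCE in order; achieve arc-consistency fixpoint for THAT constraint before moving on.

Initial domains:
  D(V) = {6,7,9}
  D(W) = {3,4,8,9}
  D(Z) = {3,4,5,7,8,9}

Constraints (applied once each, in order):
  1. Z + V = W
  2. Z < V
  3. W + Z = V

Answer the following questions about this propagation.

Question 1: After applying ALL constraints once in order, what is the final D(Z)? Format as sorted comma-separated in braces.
Constraint 1 (Z + V = W) on D(Z)={3,4,5,7,8,9} D(V)={6,7,9} D(W)={3,4,8,9}: Z {3,4,5,7,8,9}->{3}; V {6,7,9}->{6}; W {3,4,8,9}->{9}
Constraint 2 (Z < V) on D(Z)={3} D(V)={6}: no change
Constraint 3 (W + Z = V) on D(W)={9} D(Z)={3} D(V)={6}: W {9}->{}; Z {3}->{}; V {6}->{}
So after all 3 constraints: D(Z) = {}

Answer: {}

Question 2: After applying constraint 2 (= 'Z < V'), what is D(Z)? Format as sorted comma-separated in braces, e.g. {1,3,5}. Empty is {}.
Answer: {3}

Derivation:
Constraint 1 (Z + V = W) on D(Z)={3,4,5,7,8,9} D(V)={6,7,9} D(W)={3,4,8,9}: Z {3,4,5,7,8,9}->{3}; V {6,7,9}->{6}; W {3,4,8,9}->{9}
Constraint 2 (Z < V) on D(Z)={3} D(V)={6}: no change
So after constraint 2: D(Z) = {3}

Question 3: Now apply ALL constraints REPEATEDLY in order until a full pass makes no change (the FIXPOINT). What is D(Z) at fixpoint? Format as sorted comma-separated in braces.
Answer: {}

Derivation:
pass 0 (initial): D(Z)={3,4,5,7,8,9}
pass 1: V {6,7,9}->{}; W {3,4,8,9}->{}; Z {3,4,5,7,8,9}->{}
pass 2: no change
Fixpoint after 2 passes: D(Z) = {}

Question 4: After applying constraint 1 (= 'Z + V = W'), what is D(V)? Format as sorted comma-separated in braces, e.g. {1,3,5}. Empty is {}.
Constraint 1 (Z + V = W) on D(Z)={3,4,5,7,8,9} D(V)={6,7,9} D(W)={3,4,8,9}: Z {3,4,5,7,8,9}->{3}; V {6,7,9}->{6}; W {3,4,8,9}->{9}
So after constraint 1: D(V) = {6}

Answer: {6}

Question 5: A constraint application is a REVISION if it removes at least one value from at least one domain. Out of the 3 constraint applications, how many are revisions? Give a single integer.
Answer: 2

Derivation:
Constraint 1 (Z + V = W) on D(Z)={3,4,5,7,8,9} D(V)={6,7,9} D(W)={3,4,8,9}: Z {3,4,5,7,8,9}->{3}; V {6,7,9}->{6}; W {3,4,8,9}->{9} => REVISION
Constraint 2 (Z < V) on D(Z)={3} D(V)={6}: no change => not a revision
Constraint 3 (W + Z = V) on D(W)={9} D(Z)={3} D(V)={6}: W {9}->{}; Z {3}->{}; V {6}->{} => REVISION
Total revisions = 2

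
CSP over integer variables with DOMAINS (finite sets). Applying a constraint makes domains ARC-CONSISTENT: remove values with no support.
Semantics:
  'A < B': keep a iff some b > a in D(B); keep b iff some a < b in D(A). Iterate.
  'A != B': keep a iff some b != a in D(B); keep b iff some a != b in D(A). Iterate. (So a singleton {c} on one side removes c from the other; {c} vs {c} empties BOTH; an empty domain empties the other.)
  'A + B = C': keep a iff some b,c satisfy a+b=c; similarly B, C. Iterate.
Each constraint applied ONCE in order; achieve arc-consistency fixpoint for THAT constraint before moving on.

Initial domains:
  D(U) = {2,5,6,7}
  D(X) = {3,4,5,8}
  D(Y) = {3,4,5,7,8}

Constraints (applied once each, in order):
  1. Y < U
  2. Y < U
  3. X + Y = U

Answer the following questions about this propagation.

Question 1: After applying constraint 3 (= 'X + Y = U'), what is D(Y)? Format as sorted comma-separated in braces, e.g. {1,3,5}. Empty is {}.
Constraint 1 (Y < U) on D(Y)={3,4,5,7,8} D(U)={2,5,6,7}: Y {3,4,5,7,8}->{3,4,5}; U {2,5,6,7}->{5,6,7}
Constraint 2 (Y < U) on D(Y)={3,4,5} D(U)={5,6,7}: no change
Constraint 3 (X + Y = U) on D(X)={3,4,5,8} D(Y)={3,4,5} D(U)={5,6,7}: X {3,4,5,8}->{3,4}; Y {3,4,5}->{3,4}; U {5,6,7}->{6,7}
So after constraint 3: D(Y) = {3,4}

Answer: {3,4}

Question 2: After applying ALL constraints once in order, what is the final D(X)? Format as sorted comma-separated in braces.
Constraint 1 (Y < U) on D(Y)={3,4,5,7,8} D(U)={2,5,6,7}: Y {3,4,5,7,8}->{3,4,5}; U {2,5,6,7}->{5,6,7}
Constraint 2 (Y < U) on D(Y)={3,4,5} D(U)={5,6,7}: no change
Constraint 3 (X + Y = U) on D(X)={3,4,5,8} D(Y)={3,4,5} D(U)={5,6,7}: X {3,4,5,8}->{3,4}; Y {3,4,5}->{3,4}; U {5,6,7}->{6,7}
So after all 3 constraints: D(X) = {3,4}

Answer: {3,4}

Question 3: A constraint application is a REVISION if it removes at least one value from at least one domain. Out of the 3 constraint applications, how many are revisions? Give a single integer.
Constraint 1 (Y < U) on D(Y)={3,4,5,7,8} D(U)={2,5,6,7}: Y {3,4,5,7,8}->{3,4,5}; U {2,5,6,7}->{5,6,7} => REVISION
Constraint 2 (Y < U) on D(Y)={3,4,5} D(U)={5,6,7}: no change => not a revision
Constraint 3 (X + Y = U) on D(X)={3,4,5,8} D(Y)={3,4,5} D(U)={5,6,7}: X {3,4,5,8}->{3,4}; Y {3,4,5}->{3,4}; U {5,6,7}->{6,7} => REVISION
Total revisions = 2

Answer: 2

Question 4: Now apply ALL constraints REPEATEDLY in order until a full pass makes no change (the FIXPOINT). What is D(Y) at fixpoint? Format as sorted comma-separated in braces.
pass 0 (initial): D(Y)={3,4,5,7,8}
pass 1: U {2,5,6,7}->{6,7}; X {3,4,5,8}->{3,4}; Y {3,4,5,7,8}->{3,4}
pass 2: no change
Fixpoint after 2 passes: D(Y) = {3,4}

Answer: {3,4}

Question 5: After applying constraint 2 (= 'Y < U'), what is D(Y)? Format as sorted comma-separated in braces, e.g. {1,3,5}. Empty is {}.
Constraint 1 (Y < U) on D(Y)={3,4,5,7,8} D(U)={2,5,6,7}: Y {3,4,5,7,8}->{3,4,5}; U {2,5,6,7}->{5,6,7}
Constraint 2 (Y < U) on D(Y)={3,4,5} D(U)={5,6,7}: no change
So after constraint 2: D(Y) = {3,4,5}

Answer: {3,4,5}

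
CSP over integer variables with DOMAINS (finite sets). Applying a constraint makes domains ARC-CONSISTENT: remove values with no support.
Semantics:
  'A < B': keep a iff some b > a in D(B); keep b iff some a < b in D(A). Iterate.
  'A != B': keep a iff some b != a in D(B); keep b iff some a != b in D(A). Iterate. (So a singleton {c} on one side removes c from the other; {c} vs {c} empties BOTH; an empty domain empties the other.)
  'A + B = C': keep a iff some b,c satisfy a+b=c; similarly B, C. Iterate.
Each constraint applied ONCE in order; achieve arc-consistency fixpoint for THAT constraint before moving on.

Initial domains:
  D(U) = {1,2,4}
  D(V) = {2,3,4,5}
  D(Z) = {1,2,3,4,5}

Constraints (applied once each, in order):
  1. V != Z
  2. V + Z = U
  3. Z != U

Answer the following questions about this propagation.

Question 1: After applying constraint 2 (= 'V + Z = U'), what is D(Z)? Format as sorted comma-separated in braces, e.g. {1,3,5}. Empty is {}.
Answer: {1,2}

Derivation:
Constraint 1 (V != Z) on D(V)={2,3,4,5} D(Z)={1,2,3,4,5}: no change
Constraint 2 (V + Z = U) on D(V)={2,3,4,5} D(Z)={1,2,3,4,5} D(U)={1,2,4}: V {2,3,4,5}->{2,3}; Z {1,2,3,4,5}->{1,2}; U {1,2,4}->{4}
So after constraint 2: D(Z) = {1,2}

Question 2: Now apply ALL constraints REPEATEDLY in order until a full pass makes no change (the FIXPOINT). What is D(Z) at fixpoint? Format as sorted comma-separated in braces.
pass 0 (initial): D(Z)={1,2,3,4,5}
pass 1: U {1,2,4}->{4}; V {2,3,4,5}->{2,3}; Z {1,2,3,4,5}->{1,2}
pass 2: no change
Fixpoint after 2 passes: D(Z) = {1,2}

Answer: {1,2}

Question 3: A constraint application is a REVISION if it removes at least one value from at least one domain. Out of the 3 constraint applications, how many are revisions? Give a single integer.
Constraint 1 (V != Z) on D(V)={2,3,4,5} D(Z)={1,2,3,4,5}: no change => not a revision
Constraint 2 (V + Z = U) on D(V)={2,3,4,5} D(Z)={1,2,3,4,5} D(U)={1,2,4}: V {2,3,4,5}->{2,3}; Z {1,2,3,4,5}->{1,2}; U {1,2,4}->{4} => REVISION
Constraint 3 (Z != U) on D(Z)={1,2} D(U)={4}: no change => not a revision
Total revisions = 1

Answer: 1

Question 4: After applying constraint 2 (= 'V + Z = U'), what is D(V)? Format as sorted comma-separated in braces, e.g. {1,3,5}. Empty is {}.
Constraint 1 (V != Z) on D(V)={2,3,4,5} D(Z)={1,2,3,4,5}: no change
Constraint 2 (V + Z = U) on D(V)={2,3,4,5} D(Z)={1,2,3,4,5} D(U)={1,2,4}: V {2,3,4,5}->{2,3}; Z {1,2,3,4,5}->{1,2}; U {1,2,4}->{4}
So after constraint 2: D(V) = {2,3}

Answer: {2,3}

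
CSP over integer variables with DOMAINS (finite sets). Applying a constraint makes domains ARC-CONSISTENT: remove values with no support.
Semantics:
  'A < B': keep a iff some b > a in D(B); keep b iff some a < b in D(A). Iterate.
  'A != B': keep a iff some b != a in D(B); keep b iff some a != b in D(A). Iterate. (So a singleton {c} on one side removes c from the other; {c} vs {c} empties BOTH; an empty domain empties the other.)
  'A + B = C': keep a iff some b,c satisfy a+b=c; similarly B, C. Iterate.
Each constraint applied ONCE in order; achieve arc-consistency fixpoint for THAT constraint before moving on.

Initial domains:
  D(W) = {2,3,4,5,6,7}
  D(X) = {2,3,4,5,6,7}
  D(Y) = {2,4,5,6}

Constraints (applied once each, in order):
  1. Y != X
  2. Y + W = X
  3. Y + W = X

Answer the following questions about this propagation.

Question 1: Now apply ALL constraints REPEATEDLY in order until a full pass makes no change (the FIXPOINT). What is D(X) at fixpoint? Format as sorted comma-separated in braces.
Answer: {4,5,6,7}

Derivation:
pass 0 (initial): D(X)={2,3,4,5,6,7}
pass 1: W {2,3,4,5,6,7}->{2,3,4,5}; X {2,3,4,5,6,7}->{4,5,6,7}; Y {2,4,5,6}->{2,4,5}
pass 2: no change
Fixpoint after 2 passes: D(X) = {4,5,6,7}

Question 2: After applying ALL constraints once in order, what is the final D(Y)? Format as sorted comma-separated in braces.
Constraint 1 (Y != X) on D(Y)={2,4,5,6} D(X)={2,3,4,5,6,7}: no change
Constraint 2 (Y + W = X) on D(Y)={2,4,5,6} D(W)={2,3,4,5,6,7} D(X)={2,3,4,5,6,7}: Y {2,4,5,6}->{2,4,5}; W {2,3,4,5,6,7}->{2,3,4,5}; X {2,3,4,5,6,7}->{4,5,6,7}
Constraint 3 (Y + W = X) on D(Y)={2,4,5} D(W)={2,3,4,5} D(X)={4,5,6,7}: no change
So after all 3 constraints: D(Y) = {2,4,5}

Answer: {2,4,5}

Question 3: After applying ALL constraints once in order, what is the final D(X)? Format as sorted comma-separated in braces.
Constraint 1 (Y != X) on D(Y)={2,4,5,6} D(X)={2,3,4,5,6,7}: no change
Constraint 2 (Y + W = X) on D(Y)={2,4,5,6} D(W)={2,3,4,5,6,7} D(X)={2,3,4,5,6,7}: Y {2,4,5,6}->{2,4,5}; W {2,3,4,5,6,7}->{2,3,4,5}; X {2,3,4,5,6,7}->{4,5,6,7}
Constraint 3 (Y + W = X) on D(Y)={2,4,5} D(W)={2,3,4,5} D(X)={4,5,6,7}: no change
So after all 3 constraints: D(X) = {4,5,6,7}

Answer: {4,5,6,7}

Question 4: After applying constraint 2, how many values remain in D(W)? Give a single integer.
Constraint 1 (Y != X) on D(Y)={2,4,5,6} D(X)={2,3,4,5,6,7}: no change
Constraint 2 (Y + W = X) on D(Y)={2,4,5,6} D(W)={2,3,4,5,6,7} D(X)={2,3,4,5,6,7}: Y {2,4,5,6}->{2,4,5}; W {2,3,4,5,6,7}->{2,3,4,5}; X {2,3,4,5,6,7}->{4,5,6,7}
So after constraint 2: D(W)={2,3,4,5}, size = 4

Answer: 4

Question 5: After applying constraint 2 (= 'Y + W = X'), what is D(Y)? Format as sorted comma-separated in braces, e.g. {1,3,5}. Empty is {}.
Answer: {2,4,5}

Derivation:
Constraint 1 (Y != X) on D(Y)={2,4,5,6} D(X)={2,3,4,5,6,7}: no change
Constraint 2 (Y + W = X) on D(Y)={2,4,5,6} D(W)={2,3,4,5,6,7} D(X)={2,3,4,5,6,7}: Y {2,4,5,6}->{2,4,5}; W {2,3,4,5,6,7}->{2,3,4,5}; X {2,3,4,5,6,7}->{4,5,6,7}
So after constraint 2: D(Y) = {2,4,5}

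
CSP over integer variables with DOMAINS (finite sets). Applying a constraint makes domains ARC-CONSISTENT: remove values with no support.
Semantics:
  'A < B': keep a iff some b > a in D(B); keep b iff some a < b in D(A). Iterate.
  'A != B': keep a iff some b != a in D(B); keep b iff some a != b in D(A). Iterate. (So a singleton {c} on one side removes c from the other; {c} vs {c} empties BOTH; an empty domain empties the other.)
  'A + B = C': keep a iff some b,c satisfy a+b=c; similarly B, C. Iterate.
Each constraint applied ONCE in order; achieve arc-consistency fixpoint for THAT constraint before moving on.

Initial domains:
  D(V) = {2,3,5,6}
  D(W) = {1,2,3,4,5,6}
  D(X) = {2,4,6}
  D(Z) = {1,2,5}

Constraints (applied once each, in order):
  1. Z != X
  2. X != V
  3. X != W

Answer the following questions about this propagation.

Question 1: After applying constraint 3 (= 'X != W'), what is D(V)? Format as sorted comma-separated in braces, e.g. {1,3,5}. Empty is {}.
Answer: {2,3,5,6}

Derivation:
Constraint 1 (Z != X) on D(Z)={1,2,5} D(X)={2,4,6}: no change
Constraint 2 (X != V) on D(X)={2,4,6} D(V)={2,3,5,6}: no change
Constraint 3 (X != W) on D(X)={2,4,6} D(W)={1,2,3,4,5,6}: no change
So after constraint 3: D(V) = {2,3,5,6}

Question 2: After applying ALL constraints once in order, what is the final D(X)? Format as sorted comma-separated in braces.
Constraint 1 (Z != X) on D(Z)={1,2,5} D(X)={2,4,6}: no change
Constraint 2 (X != V) on D(X)={2,4,6} D(V)={2,3,5,6}: no change
Constraint 3 (X != W) on D(X)={2,4,6} D(W)={1,2,3,4,5,6}: no change
So after all 3 constraints: D(X) = {2,4,6}

Answer: {2,4,6}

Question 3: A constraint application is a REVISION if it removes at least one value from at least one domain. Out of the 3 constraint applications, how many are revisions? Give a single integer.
Constraint 1 (Z != X) on D(Z)={1,2,5} D(X)={2,4,6}: no change => not a revision
Constraint 2 (X != V) on D(X)={2,4,6} D(V)={2,3,5,6}: no change => not a revision
Constraint 3 (X != W) on D(X)={2,4,6} D(W)={1,2,3,4,5,6}: no change => not a revision
Total revisions = 0

Answer: 0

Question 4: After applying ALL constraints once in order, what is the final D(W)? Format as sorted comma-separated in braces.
Constraint 1 (Z != X) on D(Z)={1,2,5} D(X)={2,4,6}: no change
Constraint 2 (X != V) on D(X)={2,4,6} D(V)={2,3,5,6}: no change
Constraint 3 (X != W) on D(X)={2,4,6} D(W)={1,2,3,4,5,6}: no change
So after all 3 constraints: D(W) = {1,2,3,4,5,6}

Answer: {1,2,3,4,5,6}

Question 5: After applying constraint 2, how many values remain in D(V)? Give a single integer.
Answer: 4

Derivation:
Constraint 1 (Z != X) on D(Z)={1,2,5} D(X)={2,4,6}: no change
Constraint 2 (X != V) on D(X)={2,4,6} D(V)={2,3,5,6}: no change
So after constraint 2: D(V)={2,3,5,6}, size = 4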